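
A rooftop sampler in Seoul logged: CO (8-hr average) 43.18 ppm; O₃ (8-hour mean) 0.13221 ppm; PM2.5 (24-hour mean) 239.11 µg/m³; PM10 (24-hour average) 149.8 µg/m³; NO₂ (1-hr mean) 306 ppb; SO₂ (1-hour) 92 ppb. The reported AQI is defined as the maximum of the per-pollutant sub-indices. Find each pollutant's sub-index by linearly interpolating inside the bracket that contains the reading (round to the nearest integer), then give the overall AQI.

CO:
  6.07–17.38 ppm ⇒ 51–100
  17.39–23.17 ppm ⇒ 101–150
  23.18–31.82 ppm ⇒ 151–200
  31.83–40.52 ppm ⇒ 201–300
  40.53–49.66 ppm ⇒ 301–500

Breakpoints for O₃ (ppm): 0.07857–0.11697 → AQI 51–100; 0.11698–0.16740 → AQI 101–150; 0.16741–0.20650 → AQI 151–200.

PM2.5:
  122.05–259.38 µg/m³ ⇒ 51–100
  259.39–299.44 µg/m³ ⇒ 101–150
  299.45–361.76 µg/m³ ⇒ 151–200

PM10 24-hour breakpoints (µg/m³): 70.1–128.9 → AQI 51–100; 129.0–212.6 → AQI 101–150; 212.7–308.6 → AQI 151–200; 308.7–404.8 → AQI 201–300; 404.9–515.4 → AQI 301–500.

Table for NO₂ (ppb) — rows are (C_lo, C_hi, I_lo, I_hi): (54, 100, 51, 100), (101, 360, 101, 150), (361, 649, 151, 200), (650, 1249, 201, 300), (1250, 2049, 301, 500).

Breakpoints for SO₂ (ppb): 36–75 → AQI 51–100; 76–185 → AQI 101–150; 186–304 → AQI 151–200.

359

CO: 43.18 lies in 40.53–49.66, so I_lo=301, I_hi=500, C_lo=40.53, C_hi=49.66.
(500−301)/(49.66−40.53) × (43.18−40.53) + 301 = 199/9.13 × 2.65 + 301 ≈ 358.76 → 359.
O₃: row 0.11698–0.16740 (AQI 101–150). (150−101)·(0.13221−0.11698)/(0.16740−0.11698) + 101 = 49·0.01523/0.05042 + 101 ≈ 115.80 → 116.
PM2.5: row 122.05–259.38 (AQI 51–100). (100−51)·(239.11−122.05)/(259.38−122.05) + 51 = 49·117.06/137.33 + 51 ≈ 92.77 → 93.
PM10: 149.8 ∈ [129.0, 212.6] ↔ index [101, 150].
101 + (149.8−129.0)·(150−101)/(212.6−129.0) = 101 + 20.8·49/83.6 ≈ 113.19, so AQI = 113.
NO₂: 306 lies in 101–360, so I_lo=101, I_hi=150, C_lo=101, C_hi=360.
(150−101)/(360−101) × (306−101) + 101 = 49/259 × 205 + 101 ≈ 139.78 → 140.
SO₂ 92: bracket 76–185 → index 101–150; slope 49/109, offset 16.
AQI = 101 + 49/109·16 ≈ 108.19 ⇒ 108.
Sub-indices: CO→359, O₃→116, PM2.5→93, PM10→113, NO₂→140, SO₂→108. Overall AQI = max = 359; dominant pollutant is CO.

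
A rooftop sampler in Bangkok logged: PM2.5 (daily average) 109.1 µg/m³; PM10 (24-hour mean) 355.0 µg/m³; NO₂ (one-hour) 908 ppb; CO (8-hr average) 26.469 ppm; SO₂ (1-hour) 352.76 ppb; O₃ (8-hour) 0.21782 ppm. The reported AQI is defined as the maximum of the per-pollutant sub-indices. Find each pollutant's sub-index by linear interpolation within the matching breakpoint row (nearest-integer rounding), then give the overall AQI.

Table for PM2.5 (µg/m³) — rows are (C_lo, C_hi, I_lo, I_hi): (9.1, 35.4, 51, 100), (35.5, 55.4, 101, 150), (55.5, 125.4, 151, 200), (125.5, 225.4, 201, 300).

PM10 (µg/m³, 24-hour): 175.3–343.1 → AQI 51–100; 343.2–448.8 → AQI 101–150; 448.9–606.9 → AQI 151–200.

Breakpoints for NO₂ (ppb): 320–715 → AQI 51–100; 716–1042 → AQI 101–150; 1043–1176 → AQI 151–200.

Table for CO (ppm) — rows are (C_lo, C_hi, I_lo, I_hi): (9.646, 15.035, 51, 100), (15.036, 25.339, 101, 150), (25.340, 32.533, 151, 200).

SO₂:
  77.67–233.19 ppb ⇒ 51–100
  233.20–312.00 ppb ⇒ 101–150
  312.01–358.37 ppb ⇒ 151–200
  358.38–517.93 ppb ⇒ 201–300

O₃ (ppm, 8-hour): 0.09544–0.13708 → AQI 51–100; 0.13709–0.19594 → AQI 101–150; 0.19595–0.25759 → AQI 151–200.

PM2.5 109.1: bracket 55.5–125.4 → index 151–200; slope 49/69.9, offset 53.6.
AQI = 151 + 49/69.9·53.6 ≈ 188.57 ⇒ 189.
PM10 355.0: bracket 343.2–448.8 → index 101–150; slope 49/105.6, offset 11.8.
AQI = 101 + 49/105.6·11.8 ≈ 106.48 ⇒ 106.
NO₂: row 716–1042 (AQI 101–150). (150−101)·(908−716)/(1042−716) + 101 = 49·192/326 + 101 ≈ 129.86 → 130.
CO: 26.469 lies in 25.340–32.533, so I_lo=151, I_hi=200, C_lo=25.340, C_hi=32.533.
(200−151)/(32.533−25.340) × (26.469−25.340) + 151 = 49/7.193 × 1.129 + 151 ≈ 158.69 → 159.
SO₂: 352.76 lies in 312.01–358.37, so I_lo=151, I_hi=200, C_lo=312.01, C_hi=358.37.
(200−151)/(358.37−312.01) × (352.76−312.01) + 151 = 49/46.36 × 40.75 + 151 ≈ 194.07 → 194.
O₃: 0.21782 ∈ [0.19595, 0.25759] ↔ index [151, 200].
151 + (0.21782−0.19595)·(200−151)/(0.25759−0.19595) = 151 + 0.02187·49/0.06164 ≈ 168.39, so AQI = 168.
Sub-indices: PM2.5→189, PM10→106, NO₂→130, CO→159, SO₂→194, O₃→168. Overall AQI = max = 194; dominant pollutant is SO₂.
AQI 194: Unhealthy.

194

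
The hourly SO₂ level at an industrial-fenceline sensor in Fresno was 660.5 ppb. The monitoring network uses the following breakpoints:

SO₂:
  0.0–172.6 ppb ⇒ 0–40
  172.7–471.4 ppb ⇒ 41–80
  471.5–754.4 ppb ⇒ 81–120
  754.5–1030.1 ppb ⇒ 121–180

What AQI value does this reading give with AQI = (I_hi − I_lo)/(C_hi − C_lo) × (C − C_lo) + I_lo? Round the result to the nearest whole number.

SO₂: 660.5 lies in 471.5–754.4, so I_lo=81, I_hi=120, C_lo=471.5, C_hi=754.4.
(120−81)/(754.4−471.5) × (660.5−471.5) + 81 = 39/282.9 × 189.0 + 81 ≈ 107.06 → 107.

107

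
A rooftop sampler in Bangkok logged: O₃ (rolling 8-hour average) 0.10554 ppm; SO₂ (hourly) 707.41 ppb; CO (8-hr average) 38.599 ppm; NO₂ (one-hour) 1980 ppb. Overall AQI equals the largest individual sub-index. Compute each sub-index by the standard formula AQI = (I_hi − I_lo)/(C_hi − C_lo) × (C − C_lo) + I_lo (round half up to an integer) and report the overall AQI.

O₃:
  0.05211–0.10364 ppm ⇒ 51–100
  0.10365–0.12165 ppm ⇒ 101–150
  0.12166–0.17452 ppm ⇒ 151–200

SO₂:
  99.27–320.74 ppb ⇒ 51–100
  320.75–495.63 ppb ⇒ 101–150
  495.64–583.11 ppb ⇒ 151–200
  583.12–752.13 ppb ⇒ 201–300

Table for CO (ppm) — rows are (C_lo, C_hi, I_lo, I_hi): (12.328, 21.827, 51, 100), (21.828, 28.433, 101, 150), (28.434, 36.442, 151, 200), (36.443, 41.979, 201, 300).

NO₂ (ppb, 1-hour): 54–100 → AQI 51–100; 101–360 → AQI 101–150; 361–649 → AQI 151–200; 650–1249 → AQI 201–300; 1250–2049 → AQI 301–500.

483

O₃: row 0.10365–0.12165 (AQI 101–150). (150−101)·(0.10554−0.10365)/(0.12165−0.10365) + 101 = 49·0.00189/0.01800 + 101 ≈ 106.15 → 106.
SO₂ 707.41: bracket 583.12–752.13 → index 201–300; slope 99/169.01, offset 124.29.
AQI = 201 + 99/169.01·124.29 ≈ 273.80 ⇒ 274.
CO: 38.599 ∈ [36.443, 41.979] ↔ index [201, 300].
201 + (38.599−36.443)·(300−201)/(41.979−36.443) = 201 + 2.156·99/5.536 ≈ 239.56, so AQI = 240.
NO₂: 1980 lies in 1250–2049, so I_lo=301, I_hi=500, C_lo=1250, C_hi=2049.
(500−301)/(2049−1250) × (1980−1250) + 301 = 199/799 × 730 + 301 ≈ 482.81 → 483.
Sub-indices: O₃→106, SO₂→274, CO→240, NO₂→483. Overall AQI = max = 483; dominant pollutant is NO₂.
AQI 483: Hazardous.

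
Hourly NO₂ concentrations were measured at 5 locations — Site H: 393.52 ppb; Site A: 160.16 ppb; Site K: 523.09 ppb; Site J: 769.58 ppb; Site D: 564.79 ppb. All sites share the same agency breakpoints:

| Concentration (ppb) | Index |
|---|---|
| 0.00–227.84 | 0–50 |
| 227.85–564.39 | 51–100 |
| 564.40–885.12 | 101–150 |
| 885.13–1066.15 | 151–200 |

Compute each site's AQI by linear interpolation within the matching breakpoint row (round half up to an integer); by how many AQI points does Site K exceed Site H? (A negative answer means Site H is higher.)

19

Site H: 393.52 ∈ [227.85, 564.39] ↔ index [51, 100].
51 + (393.52−227.85)·(100−51)/(564.39−227.85) = 51 + 165.67·49/336.54 ≈ 75.12, so AQI = 75.
Site A: 160.16 lies in 0.00–227.84, so I_lo=0, I_hi=50, C_lo=0.00, C_hi=227.84.
(50−0)/(227.84−0.00) × (160.16−0.00) + 0 = 50/227.84 × 160.16 + 0 ≈ 35.15 → 35.
Site K 523.09: bracket 227.85–564.39 → index 51–100; slope 49/336.54, offset 295.24.
AQI = 51 + 49/336.54·295.24 ≈ 93.99 ⇒ 94.
Site J: 769.58 ∈ [564.40, 885.12] ↔ index [101, 150].
101 + (769.58−564.40)·(150−101)/(885.12−564.40) = 101 + 205.18·49/320.72 ≈ 132.35, so AQI = 132.
Site D 564.79: bracket 564.40–885.12 → index 101–150; slope 49/320.72, offset 0.39.
AQI = 101 + 49/320.72·0.39 ≈ 101.06 ⇒ 101.
AQIs: Site H=75, Site A=35, Site K=94, Site J=132, Site D=101. Site K (94) − Site H (75) = 19.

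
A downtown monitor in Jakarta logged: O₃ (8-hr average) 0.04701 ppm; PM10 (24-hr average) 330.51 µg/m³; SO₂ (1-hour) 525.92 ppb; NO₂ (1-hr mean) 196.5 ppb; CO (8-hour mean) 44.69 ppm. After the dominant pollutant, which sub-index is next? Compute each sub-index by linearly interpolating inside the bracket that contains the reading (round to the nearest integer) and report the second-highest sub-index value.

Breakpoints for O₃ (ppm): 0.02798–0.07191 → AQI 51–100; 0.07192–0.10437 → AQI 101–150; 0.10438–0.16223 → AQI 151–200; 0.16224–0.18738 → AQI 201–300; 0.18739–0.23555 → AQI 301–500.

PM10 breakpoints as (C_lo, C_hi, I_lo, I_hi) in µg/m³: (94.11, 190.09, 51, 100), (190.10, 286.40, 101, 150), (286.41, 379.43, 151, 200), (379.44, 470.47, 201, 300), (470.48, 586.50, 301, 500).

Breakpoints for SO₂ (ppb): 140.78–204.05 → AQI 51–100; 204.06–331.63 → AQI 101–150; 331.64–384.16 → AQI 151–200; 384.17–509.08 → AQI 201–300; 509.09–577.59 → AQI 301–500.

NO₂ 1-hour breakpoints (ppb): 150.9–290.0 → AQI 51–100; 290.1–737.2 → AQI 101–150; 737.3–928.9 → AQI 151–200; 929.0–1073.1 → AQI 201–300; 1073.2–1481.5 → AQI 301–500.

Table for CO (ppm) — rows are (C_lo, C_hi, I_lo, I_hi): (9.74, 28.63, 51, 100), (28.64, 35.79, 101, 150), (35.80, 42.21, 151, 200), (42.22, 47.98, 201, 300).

243

O₃ 0.04701: bracket 0.02798–0.07191 → index 51–100; slope 49/0.04393, offset 0.01903.
AQI = 51 + 49/0.04393·0.01903 ≈ 72.23 ⇒ 72.
PM10: 330.51 lies in 286.41–379.43, so I_lo=151, I_hi=200, C_lo=286.41, C_hi=379.43.
(200−151)/(379.43−286.41) × (330.51−286.41) + 151 = 49/93.02 × 44.10 + 151 ≈ 174.23 → 174.
SO₂: 525.92 lies in 509.09–577.59, so I_lo=301, I_hi=500, C_lo=509.09, C_hi=577.59.
(500−301)/(577.59−509.09) × (525.92−509.09) + 301 = 199/68.50 × 16.83 + 301 ≈ 349.89 → 350.
NO₂: 196.5 lies in 150.9–290.0, so I_lo=51, I_hi=100, C_lo=150.9, C_hi=290.0.
(100−51)/(290.0−150.9) × (196.5−150.9) + 51 = 49/139.1 × 45.6 + 51 ≈ 67.06 → 67.
CO: row 42.22–47.98 (AQI 201–300). (300−201)·(44.69−42.22)/(47.98−42.22) + 201 = 99·2.47/5.76 + 201 ≈ 243.45 → 243.
Sub-indices: O₃→72, PM10→174, SO₂→350, NO₂→67, CO→243. Ranked high→low: 350, 243, 174, 72, 67. Second-highest sub-index = 243.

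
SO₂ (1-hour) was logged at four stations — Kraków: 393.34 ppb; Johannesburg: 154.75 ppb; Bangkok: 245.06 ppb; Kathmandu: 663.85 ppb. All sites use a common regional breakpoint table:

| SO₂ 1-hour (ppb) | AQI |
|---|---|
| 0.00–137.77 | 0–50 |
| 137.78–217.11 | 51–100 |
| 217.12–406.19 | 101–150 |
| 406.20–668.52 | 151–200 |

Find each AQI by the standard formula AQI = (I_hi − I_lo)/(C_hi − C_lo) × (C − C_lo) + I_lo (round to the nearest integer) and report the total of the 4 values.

Kraków: row 217.12–406.19 (AQI 101–150). (150−101)·(393.34−217.12)/(406.19−217.12) + 101 = 49·176.22/189.07 + 101 ≈ 146.67 → 147.
Johannesburg 154.75: bracket 137.78–217.11 → index 51–100; slope 49/79.33, offset 16.97.
AQI = 51 + 49/79.33·16.97 ≈ 61.48 ⇒ 61.
Bangkok: 245.06 ∈ [217.12, 406.19] ↔ index [101, 150].
101 + (245.06−217.12)·(150−101)/(406.19−217.12) = 101 + 27.94·49/189.07 ≈ 108.24, so AQI = 108.
Kathmandu: 663.85 lies in 406.20–668.52, so I_lo=151, I_hi=200, C_lo=406.20, C_hi=668.52.
(200−151)/(668.52−406.20) × (663.85−406.20) + 151 = 49/262.32 × 257.65 + 151 ≈ 199.13 → 199.
AQIs: Kraków=147, Johannesburg=61, Bangkok=108, Kathmandu=199. Sum = 147 + 61 + 108 + 199 = 515.

515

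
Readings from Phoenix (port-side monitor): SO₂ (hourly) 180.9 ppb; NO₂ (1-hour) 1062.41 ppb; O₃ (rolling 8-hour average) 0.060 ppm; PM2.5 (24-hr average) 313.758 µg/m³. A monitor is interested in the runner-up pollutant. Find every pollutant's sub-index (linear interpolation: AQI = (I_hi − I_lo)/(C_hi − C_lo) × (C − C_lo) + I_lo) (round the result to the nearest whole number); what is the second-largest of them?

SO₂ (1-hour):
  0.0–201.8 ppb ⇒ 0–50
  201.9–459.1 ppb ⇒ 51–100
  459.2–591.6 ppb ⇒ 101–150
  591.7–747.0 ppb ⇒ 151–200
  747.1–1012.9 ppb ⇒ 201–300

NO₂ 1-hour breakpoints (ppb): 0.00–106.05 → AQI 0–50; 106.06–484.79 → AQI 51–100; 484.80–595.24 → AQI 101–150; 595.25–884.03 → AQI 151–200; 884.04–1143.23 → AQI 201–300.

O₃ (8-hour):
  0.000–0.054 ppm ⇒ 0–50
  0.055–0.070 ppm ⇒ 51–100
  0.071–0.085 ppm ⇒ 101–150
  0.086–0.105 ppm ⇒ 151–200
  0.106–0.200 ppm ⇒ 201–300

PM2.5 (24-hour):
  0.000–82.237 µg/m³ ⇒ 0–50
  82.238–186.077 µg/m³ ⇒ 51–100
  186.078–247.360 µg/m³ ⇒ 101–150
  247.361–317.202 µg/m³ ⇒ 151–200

SO₂: row 0.0–201.8 (AQI 0–50). (50−0)·(180.9−0.0)/(201.8−0.0) + 0 = 50·180.9/201.8 + 0 ≈ 44.82 → 45.
NO₂ 1062.41: bracket 884.04–1143.23 → index 201–300; slope 99/259.19, offset 178.37.
AQI = 201 + 99/259.19·178.37 ≈ 269.13 ⇒ 269.
O₃ 0.060: bracket 0.055–0.070 → index 51–100; slope 49/0.015, offset 0.005.
AQI = 51 + 49/0.015·0.005 ≈ 67.33 ⇒ 67.
PM2.5: row 247.361–317.202 (AQI 151–200). (200−151)·(313.758−247.361)/(317.202−247.361) + 151 = 49·66.397/69.841 + 151 ≈ 197.58 → 198.
Sub-indices: SO₂→45, NO₂→269, O₃→67, PM2.5→198. Ranked high→low: 269, 198, 67, 45. Second-highest sub-index = 198.

198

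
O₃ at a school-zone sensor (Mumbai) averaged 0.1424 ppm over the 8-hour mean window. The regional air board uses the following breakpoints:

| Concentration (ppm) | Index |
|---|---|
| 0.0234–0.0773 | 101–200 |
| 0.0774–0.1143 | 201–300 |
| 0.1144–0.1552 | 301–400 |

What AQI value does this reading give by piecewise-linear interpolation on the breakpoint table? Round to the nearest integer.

369

O₃: 0.1424 ∈ [0.1144, 0.1552] ↔ index [301, 400].
301 + (0.1424−0.1144)·(400−301)/(0.1552−0.1144) = 301 + 0.0280·99/0.0408 ≈ 368.94, so AQI = 369.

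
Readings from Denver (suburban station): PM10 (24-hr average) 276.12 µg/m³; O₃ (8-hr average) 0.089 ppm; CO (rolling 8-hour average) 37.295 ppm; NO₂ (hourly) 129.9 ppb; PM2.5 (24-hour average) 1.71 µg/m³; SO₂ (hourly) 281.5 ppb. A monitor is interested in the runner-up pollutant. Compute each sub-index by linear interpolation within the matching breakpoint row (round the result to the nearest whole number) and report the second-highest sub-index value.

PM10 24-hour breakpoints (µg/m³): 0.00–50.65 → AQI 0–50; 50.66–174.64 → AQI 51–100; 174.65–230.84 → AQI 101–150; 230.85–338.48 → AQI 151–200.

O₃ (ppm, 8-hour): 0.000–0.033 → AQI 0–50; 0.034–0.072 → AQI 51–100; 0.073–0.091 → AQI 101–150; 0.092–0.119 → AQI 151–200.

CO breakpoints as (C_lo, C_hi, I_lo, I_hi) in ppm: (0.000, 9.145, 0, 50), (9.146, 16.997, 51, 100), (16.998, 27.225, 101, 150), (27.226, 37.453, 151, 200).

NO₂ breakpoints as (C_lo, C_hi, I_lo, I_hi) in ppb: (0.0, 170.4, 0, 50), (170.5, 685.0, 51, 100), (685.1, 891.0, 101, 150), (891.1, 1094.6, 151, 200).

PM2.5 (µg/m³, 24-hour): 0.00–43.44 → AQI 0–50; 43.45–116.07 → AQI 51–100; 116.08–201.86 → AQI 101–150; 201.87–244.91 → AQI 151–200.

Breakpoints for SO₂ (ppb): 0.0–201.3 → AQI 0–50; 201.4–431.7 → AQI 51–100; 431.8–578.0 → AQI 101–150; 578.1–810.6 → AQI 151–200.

172

PM10: 276.12 lies in 230.85–338.48, so I_lo=151, I_hi=200, C_lo=230.85, C_hi=338.48.
(200−151)/(338.48−230.85) × (276.12−230.85) + 151 = 49/107.63 × 45.27 + 151 ≈ 171.61 → 172.
O₃: 0.089 lies in 0.073–0.091, so I_lo=101, I_hi=150, C_lo=0.073, C_hi=0.091.
(150−101)/(0.091−0.073) × (0.089−0.073) + 101 = 49/0.018 × 0.016 + 101 ≈ 144.56 → 145.
CO 37.295: bracket 27.226–37.453 → index 151–200; slope 49/10.227, offset 10.069.
AQI = 151 + 49/10.227·10.069 ≈ 199.24 ⇒ 199.
NO₂ 129.9: bracket 0.0–170.4 → index 0–50; slope 50/170.4, offset 129.9.
AQI = 0 + 50/170.4·129.9 ≈ 38.12 ⇒ 38.
PM2.5: 1.71 lies in 0.00–43.44, so I_lo=0, I_hi=50, C_lo=0.00, C_hi=43.44.
(50−0)/(43.44−0.00) × (1.71−0.00) + 0 = 50/43.44 × 1.71 + 0 ≈ 1.97 → 2.
SO₂: 281.5 ∈ [201.4, 431.7] ↔ index [51, 100].
51 + (281.5−201.4)·(100−51)/(431.7−201.4) = 51 + 80.1·49/230.3 ≈ 68.04, so AQI = 68.
Sub-indices: PM10→172, O₃→145, CO→199, NO₂→38, PM2.5→2, SO₂→68. Ranked high→low: 199, 172, 145, 68, 38, 2. Second-highest sub-index = 172.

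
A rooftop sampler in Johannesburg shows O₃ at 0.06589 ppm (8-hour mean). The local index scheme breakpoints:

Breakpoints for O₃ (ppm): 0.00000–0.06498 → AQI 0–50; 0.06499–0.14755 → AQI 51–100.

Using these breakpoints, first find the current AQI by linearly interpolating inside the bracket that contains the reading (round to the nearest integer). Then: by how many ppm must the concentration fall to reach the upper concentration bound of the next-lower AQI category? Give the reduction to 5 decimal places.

O₃ 0.06589: bracket 0.06499–0.14755 → index 51–100; slope 49/0.08256, offset 0.00090.
AQI = 51 + 49/0.08256·0.00090 ≈ 51.53 ⇒ 52.
Current AQI 52 is in the Moderate range (51–100). The next-lower category tops out at AQI 50, whose upper concentration bound is 0.06498 ppm.
Reduction needed = 0.06589 − 0.06498 = 0.00091 ppm.

0.00091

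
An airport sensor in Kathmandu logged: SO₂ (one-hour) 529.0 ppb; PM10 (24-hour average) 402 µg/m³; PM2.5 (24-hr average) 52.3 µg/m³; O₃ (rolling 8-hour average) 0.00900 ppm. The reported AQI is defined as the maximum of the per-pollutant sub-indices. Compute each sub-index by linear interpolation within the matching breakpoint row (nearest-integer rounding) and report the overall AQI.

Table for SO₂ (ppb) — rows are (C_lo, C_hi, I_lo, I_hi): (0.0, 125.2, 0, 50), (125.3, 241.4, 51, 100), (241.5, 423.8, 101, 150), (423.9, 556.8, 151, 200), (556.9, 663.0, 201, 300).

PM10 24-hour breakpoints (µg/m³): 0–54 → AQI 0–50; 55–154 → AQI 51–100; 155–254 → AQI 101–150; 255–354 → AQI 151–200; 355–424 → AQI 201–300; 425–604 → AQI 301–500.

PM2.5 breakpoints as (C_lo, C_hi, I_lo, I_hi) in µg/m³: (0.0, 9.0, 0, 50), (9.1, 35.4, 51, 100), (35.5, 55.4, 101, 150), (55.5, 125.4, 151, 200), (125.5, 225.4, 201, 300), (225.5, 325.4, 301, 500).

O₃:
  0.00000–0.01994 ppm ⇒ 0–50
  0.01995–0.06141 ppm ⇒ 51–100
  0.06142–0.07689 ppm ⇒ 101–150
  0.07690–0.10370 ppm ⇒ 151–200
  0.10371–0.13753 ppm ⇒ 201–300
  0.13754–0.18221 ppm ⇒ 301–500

SO₂: 529.0 lies in 423.9–556.8, so I_lo=151, I_hi=200, C_lo=423.9, C_hi=556.8.
(200−151)/(556.8−423.9) × (529.0−423.9) + 151 = 49/132.9 × 105.1 + 151 ≈ 189.75 → 190.
PM10 402: bracket 355–424 → index 201–300; slope 99/69, offset 47.
AQI = 201 + 99/69·47 ≈ 268.43 ⇒ 268.
PM2.5 52.3: bracket 35.5–55.4 → index 101–150; slope 49/19.9, offset 16.8.
AQI = 101 + 49/19.9·16.8 ≈ 142.37 ⇒ 142.
O₃ 0.00900: bracket 0.00000–0.01994 → index 0–50; slope 50/0.01994, offset 0.00900.
AQI = 0 + 50/0.01994·0.00900 ≈ 22.57 ⇒ 23.
Sub-indices: SO₂→190, PM10→268, PM2.5→142, O₃→23. Overall AQI = max = 268; dominant pollutant is PM10.
AQI 268: Very Unhealthy.

268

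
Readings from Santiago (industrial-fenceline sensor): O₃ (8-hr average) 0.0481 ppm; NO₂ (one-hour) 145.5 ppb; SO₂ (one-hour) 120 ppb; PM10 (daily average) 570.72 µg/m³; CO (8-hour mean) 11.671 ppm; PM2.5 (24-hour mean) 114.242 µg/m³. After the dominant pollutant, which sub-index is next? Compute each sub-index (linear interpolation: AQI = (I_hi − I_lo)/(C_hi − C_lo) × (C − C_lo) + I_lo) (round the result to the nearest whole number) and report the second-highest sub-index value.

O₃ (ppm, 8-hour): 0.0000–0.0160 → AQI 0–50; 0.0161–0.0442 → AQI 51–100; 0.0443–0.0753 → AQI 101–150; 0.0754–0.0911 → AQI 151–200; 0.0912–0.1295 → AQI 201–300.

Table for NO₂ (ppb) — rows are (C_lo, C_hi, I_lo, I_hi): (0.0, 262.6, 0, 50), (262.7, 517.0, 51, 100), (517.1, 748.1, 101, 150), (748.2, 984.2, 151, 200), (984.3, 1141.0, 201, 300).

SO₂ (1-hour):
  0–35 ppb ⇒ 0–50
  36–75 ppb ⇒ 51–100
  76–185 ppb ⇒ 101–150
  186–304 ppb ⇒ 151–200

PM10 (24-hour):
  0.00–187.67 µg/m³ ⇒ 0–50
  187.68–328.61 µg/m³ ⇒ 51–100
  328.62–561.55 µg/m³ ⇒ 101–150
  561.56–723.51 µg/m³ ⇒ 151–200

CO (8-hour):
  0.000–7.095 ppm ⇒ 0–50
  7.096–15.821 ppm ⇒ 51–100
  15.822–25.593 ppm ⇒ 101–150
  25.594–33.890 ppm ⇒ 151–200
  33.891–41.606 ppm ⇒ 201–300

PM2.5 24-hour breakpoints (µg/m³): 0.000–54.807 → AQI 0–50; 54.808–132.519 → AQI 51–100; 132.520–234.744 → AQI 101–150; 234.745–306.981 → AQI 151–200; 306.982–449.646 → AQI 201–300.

121

O₃ 0.0481: bracket 0.0443–0.0753 → index 101–150; slope 49/0.0310, offset 0.0038.
AQI = 101 + 49/0.0310·0.0038 ≈ 107.01 ⇒ 107.
NO₂: 145.5 ∈ [0.0, 262.6] ↔ index [0, 50].
0 + (145.5−0.0)·(50−0)/(262.6−0.0) = 0 + 145.5·50/262.6 ≈ 27.70, so AQI = 28.
SO₂: 120 lies in 76–185, so I_lo=101, I_hi=150, C_lo=76, C_hi=185.
(150−101)/(185−76) × (120−76) + 101 = 49/109 × 44 + 101 ≈ 120.78 → 121.
PM10 570.72: bracket 561.56–723.51 → index 151–200; slope 49/161.95, offset 9.16.
AQI = 151 + 49/161.95·9.16 ≈ 153.77 ⇒ 154.
CO 11.671: bracket 7.096–15.821 → index 51–100; slope 49/8.725, offset 4.575.
AQI = 51 + 49/8.725·4.575 ≈ 76.69 ⇒ 77.
PM2.5: 114.242 ∈ [54.808, 132.519] ↔ index [51, 100].
51 + (114.242−54.808)·(100−51)/(132.519−54.808) = 51 + 59.434·49/77.711 ≈ 88.48, so AQI = 88.
Sub-indices: O₃→107, NO₂→28, SO₂→121, PM10→154, CO→77, PM2.5→88. Ranked high→low: 154, 121, 107, 88, 77, 28. Second-highest sub-index = 121.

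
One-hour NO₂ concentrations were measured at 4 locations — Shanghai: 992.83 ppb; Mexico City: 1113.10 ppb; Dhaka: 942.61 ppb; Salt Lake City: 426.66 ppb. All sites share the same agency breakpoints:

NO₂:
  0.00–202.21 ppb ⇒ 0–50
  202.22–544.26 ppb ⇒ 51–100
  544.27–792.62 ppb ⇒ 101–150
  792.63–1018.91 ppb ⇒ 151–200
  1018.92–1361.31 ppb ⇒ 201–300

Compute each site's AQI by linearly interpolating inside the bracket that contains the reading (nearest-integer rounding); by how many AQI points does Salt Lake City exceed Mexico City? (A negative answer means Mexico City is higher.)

Shanghai: 992.83 lies in 792.63–1018.91, so I_lo=151, I_hi=200, C_lo=792.63, C_hi=1018.91.
(200−151)/(1018.91−792.63) × (992.83−792.63) + 151 = 49/226.28 × 200.20 + 151 ≈ 194.35 → 194.
Mexico City: 1113.10 lies in 1018.92–1361.31, so I_lo=201, I_hi=300, C_lo=1018.92, C_hi=1361.31.
(300−201)/(1361.31−1018.92) × (1113.10−1018.92) + 201 = 99/342.39 × 94.18 + 201 ≈ 228.23 → 228.
Dhaka: row 792.63–1018.91 (AQI 151–200). (200−151)·(942.61−792.63)/(1018.91−792.63) + 151 = 49·149.98/226.28 + 151 ≈ 183.48 → 183.
Salt Lake City: 426.66 lies in 202.22–544.26, so I_lo=51, I_hi=100, C_lo=202.22, C_hi=544.26.
(100−51)/(544.26−202.22) × (426.66−202.22) + 51 = 49/342.04 × 224.44 + 51 ≈ 83.15 → 83.
AQIs: Shanghai=194, Mexico City=228, Dhaka=183, Salt Lake City=83. Salt Lake City (83) − Mexico City (228) = -145.

-145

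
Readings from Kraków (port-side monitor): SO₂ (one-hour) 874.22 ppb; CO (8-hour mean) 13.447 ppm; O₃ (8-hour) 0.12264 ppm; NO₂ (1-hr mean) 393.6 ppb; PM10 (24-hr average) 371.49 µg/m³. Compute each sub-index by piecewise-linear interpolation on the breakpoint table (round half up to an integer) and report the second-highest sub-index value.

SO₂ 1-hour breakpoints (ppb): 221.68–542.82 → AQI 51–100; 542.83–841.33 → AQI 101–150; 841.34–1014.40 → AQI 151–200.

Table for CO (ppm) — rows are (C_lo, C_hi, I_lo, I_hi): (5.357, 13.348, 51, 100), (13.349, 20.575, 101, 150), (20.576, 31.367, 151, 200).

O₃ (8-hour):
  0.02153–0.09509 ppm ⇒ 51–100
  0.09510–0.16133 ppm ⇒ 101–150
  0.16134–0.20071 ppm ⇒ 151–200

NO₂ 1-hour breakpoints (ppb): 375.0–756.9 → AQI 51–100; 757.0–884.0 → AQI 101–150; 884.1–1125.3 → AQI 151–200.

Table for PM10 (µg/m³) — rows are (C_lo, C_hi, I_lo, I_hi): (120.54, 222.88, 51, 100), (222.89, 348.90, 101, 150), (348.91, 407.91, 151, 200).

160

SO₂: 874.22 lies in 841.34–1014.40, so I_lo=151, I_hi=200, C_lo=841.34, C_hi=1014.40.
(200−151)/(1014.40−841.34) × (874.22−841.34) + 151 = 49/173.06 × 32.88 + 151 ≈ 160.31 → 160.
CO: 13.447 ∈ [13.349, 20.575] ↔ index [101, 150].
101 + (13.447−13.349)·(150−101)/(20.575−13.349) = 101 + 0.098·49/7.226 ≈ 101.66, so AQI = 102.
O₃: 0.12264 lies in 0.09510–0.16133, so I_lo=101, I_hi=150, C_lo=0.09510, C_hi=0.16133.
(150−101)/(0.16133−0.09510) × (0.12264−0.09510) + 101 = 49/0.06623 × 0.02754 + 101 ≈ 121.38 → 121.
NO₂: 393.6 ∈ [375.0, 756.9] ↔ index [51, 100].
51 + (393.6−375.0)·(100−51)/(756.9−375.0) = 51 + 18.6·49/381.9 ≈ 53.39, so AQI = 53.
PM10: row 348.91–407.91 (AQI 151–200). (200−151)·(371.49−348.91)/(407.91−348.91) + 151 = 49·22.58/59.00 + 151 ≈ 169.75 → 170.
Sub-indices: SO₂→160, CO→102, O₃→121, NO₂→53, PM10→170. Ranked high→low: 170, 160, 121, 102, 53. Second-highest sub-index = 160.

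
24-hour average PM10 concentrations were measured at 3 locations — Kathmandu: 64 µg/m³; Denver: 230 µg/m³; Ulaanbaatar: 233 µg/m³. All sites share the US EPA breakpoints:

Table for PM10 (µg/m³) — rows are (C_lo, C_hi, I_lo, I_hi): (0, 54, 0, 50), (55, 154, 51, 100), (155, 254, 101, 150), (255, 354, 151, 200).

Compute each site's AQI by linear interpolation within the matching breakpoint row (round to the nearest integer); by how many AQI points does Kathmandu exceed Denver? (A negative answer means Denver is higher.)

-83

Kathmandu 64: bracket 55–154 → index 51–100; slope 49/99, offset 9.
AQI = 51 + 49/99·9 ≈ 55.45 ⇒ 55.
Denver 230: bracket 155–254 → index 101–150; slope 49/99, offset 75.
AQI = 101 + 49/99·75 ≈ 138.12 ⇒ 138.
Ulaanbaatar: 233 lies in 155–254, so I_lo=101, I_hi=150, C_lo=155, C_hi=254.
(150−101)/(254−155) × (233−155) + 101 = 49/99 × 78 + 101 ≈ 139.61 → 140.
AQIs: Kathmandu=55, Denver=138, Ulaanbaatar=140. Kathmandu (55) − Denver (138) = -83.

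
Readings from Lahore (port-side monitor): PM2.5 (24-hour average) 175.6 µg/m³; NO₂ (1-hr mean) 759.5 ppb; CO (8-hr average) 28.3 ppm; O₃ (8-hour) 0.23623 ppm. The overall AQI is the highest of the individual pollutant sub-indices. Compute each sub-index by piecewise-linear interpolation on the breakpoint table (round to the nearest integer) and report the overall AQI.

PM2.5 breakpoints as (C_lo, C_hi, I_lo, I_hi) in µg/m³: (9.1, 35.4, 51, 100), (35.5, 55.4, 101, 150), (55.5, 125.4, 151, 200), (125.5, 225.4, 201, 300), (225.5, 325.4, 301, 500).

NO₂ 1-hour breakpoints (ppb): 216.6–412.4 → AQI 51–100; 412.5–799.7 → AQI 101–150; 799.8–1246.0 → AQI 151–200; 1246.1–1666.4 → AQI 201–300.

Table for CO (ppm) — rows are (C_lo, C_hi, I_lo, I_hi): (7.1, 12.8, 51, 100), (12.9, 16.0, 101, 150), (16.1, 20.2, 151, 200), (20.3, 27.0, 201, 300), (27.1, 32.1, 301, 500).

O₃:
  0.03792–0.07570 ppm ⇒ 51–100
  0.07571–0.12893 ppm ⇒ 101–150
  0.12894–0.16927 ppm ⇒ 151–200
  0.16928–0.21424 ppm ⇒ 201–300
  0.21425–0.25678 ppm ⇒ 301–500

404

PM2.5: 175.6 ∈ [125.5, 225.4] ↔ index [201, 300].
201 + (175.6−125.5)·(300−201)/(225.4−125.5) = 201 + 50.1·99/99.9 ≈ 250.65, so AQI = 251.
NO₂: row 412.5–799.7 (AQI 101–150). (150−101)·(759.5−412.5)/(799.7−412.5) + 101 = 49·347.0/387.2 + 101 ≈ 144.91 → 145.
CO: 28.3 lies in 27.1–32.1, so I_lo=301, I_hi=500, C_lo=27.1, C_hi=32.1.
(500−301)/(32.1−27.1) × (28.3−27.1) + 301 = 199/5.0 × 1.2 + 301 ≈ 348.76 → 349.
O₃: 0.23623 lies in 0.21425–0.25678, so I_lo=301, I_hi=500, C_lo=0.21425, C_hi=0.25678.
(500−301)/(0.25678−0.21425) × (0.23623−0.21425) + 301 = 199/0.04253 × 0.02198 + 301 ≈ 403.85 → 404.
Sub-indices: PM2.5→251, NO₂→145, CO→349, O₃→404. Overall AQI = max = 404; dominant pollutant is O₃.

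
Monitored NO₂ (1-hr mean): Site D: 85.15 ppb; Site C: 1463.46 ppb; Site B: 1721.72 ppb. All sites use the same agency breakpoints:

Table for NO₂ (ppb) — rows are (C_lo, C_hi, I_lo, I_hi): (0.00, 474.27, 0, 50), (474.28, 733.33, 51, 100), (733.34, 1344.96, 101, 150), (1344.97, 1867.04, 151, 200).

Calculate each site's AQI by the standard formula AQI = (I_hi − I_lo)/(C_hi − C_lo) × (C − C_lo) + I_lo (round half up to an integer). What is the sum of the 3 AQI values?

357

Site D: row 0.00–474.27 (AQI 0–50). (50−0)·(85.15−0.00)/(474.27−0.00) + 0 = 50·85.15/474.27 + 0 ≈ 8.98 → 9.
Site C: 1463.46 ∈ [1344.97, 1867.04] ↔ index [151, 200].
151 + (1463.46−1344.97)·(200−151)/(1867.04−1344.97) = 151 + 118.49·49/522.07 ≈ 162.12, so AQI = 162.
Site B: 1721.72 ∈ [1344.97, 1867.04] ↔ index [151, 200].
151 + (1721.72−1344.97)·(200−151)/(1867.04−1344.97) = 151 + 376.75·49/522.07 ≈ 186.36, so AQI = 186.
AQIs: Site D=9, Site C=162, Site B=186. Sum = 9 + 162 + 186 = 357.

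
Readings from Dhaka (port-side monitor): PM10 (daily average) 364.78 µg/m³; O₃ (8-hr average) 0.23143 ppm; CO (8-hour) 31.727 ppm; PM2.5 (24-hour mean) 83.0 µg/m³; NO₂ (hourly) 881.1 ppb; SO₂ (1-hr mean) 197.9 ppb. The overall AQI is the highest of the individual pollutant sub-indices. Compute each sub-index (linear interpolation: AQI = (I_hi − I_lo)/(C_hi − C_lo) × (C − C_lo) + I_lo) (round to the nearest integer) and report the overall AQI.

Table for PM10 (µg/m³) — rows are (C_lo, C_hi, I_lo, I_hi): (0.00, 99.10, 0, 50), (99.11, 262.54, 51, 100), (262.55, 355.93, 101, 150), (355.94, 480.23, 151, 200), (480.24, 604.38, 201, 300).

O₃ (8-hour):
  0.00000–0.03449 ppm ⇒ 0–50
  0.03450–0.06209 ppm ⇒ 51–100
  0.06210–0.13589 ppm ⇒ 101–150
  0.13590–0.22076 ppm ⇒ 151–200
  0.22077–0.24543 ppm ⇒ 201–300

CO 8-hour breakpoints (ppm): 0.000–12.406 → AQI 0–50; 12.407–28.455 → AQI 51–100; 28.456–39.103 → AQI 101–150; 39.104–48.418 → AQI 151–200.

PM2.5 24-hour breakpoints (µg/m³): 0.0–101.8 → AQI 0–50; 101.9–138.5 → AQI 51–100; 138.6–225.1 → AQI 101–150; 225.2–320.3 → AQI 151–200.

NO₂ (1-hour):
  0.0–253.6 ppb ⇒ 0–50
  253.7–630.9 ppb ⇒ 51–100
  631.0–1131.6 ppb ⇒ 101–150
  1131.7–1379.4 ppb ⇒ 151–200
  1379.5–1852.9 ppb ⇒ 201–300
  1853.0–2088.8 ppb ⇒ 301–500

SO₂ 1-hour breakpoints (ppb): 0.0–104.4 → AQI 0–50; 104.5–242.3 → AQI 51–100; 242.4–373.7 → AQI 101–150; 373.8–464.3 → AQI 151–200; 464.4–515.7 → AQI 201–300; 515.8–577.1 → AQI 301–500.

244

PM10: 364.78 ∈ [355.94, 480.23] ↔ index [151, 200].
151 + (364.78−355.94)·(200−151)/(480.23−355.94) = 151 + 8.84·49/124.29 ≈ 154.49, so AQI = 154.
O₃: row 0.22077–0.24543 (AQI 201–300). (300−201)·(0.23143−0.22077)/(0.24543−0.22077) + 201 = 99·0.01066/0.02466 + 201 ≈ 243.80 → 244.
CO 31.727: bracket 28.456–39.103 → index 101–150; slope 49/10.647, offset 3.271.
AQI = 101 + 49/10.647·3.271 ≈ 116.05 ⇒ 116.
PM2.5: 83.0 lies in 0.0–101.8, so I_lo=0, I_hi=50, C_lo=0.0, C_hi=101.8.
(50−0)/(101.8−0.0) × (83.0−0.0) + 0 = 50/101.8 × 83.0 + 0 ≈ 40.77 → 41.
NO₂: 881.1 ∈ [631.0, 1131.6] ↔ index [101, 150].
101 + (881.1−631.0)·(150−101)/(1131.6−631.0) = 101 + 250.1·49/500.6 ≈ 125.48, so AQI = 125.
SO₂: 197.9 lies in 104.5–242.3, so I_lo=51, I_hi=100, C_lo=104.5, C_hi=242.3.
(100−51)/(242.3−104.5) × (197.9−104.5) + 51 = 49/137.8 × 93.4 + 51 ≈ 84.21 → 84.
Sub-indices: PM10→154, O₃→244, CO→116, PM2.5→41, NO₂→125, SO₂→84. Overall AQI = max = 244; dominant pollutant is O₃.
AQI 244: Very Unhealthy.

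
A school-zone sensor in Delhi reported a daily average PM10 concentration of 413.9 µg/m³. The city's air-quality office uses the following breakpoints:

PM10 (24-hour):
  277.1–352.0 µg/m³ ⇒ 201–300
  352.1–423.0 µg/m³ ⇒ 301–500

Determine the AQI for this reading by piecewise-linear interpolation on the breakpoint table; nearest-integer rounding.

474

PM10 413.9: bracket 352.1–423.0 → index 301–500; slope 199/70.9, offset 61.8.
AQI = 301 + 199/70.9·61.8 ≈ 474.46 ⇒ 474.
AQI 474 falls in the Hazardous category.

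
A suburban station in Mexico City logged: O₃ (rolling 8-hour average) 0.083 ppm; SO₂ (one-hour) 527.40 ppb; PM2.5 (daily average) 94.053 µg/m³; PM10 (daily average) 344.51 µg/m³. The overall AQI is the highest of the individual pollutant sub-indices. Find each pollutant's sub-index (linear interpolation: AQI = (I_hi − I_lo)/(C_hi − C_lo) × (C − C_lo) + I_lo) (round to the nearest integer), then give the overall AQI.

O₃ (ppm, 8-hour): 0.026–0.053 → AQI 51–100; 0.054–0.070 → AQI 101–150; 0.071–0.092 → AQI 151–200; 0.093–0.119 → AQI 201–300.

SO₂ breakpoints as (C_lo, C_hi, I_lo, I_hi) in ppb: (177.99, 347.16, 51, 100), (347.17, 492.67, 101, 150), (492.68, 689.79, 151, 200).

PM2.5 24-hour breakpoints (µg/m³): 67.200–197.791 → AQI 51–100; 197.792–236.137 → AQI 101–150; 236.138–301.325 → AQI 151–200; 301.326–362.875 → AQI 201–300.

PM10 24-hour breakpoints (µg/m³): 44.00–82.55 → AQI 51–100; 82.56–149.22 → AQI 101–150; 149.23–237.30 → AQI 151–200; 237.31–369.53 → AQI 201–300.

281

O₃: 0.083 lies in 0.071–0.092, so I_lo=151, I_hi=200, C_lo=0.071, C_hi=0.092.
(200−151)/(0.092−0.071) × (0.083−0.071) + 151 = 49/0.021 × 0.012 + 151 ≈ 179.00 → 179.
SO₂: 527.40 ∈ [492.68, 689.79] ↔ index [151, 200].
151 + (527.40−492.68)·(200−151)/(689.79−492.68) = 151 + 34.72·49/197.11 ≈ 159.63, so AQI = 160.
PM2.5: 94.053 ∈ [67.200, 197.791] ↔ index [51, 100].
51 + (94.053−67.200)·(100−51)/(197.791−67.200) = 51 + 26.853·49/130.591 ≈ 61.08, so AQI = 61.
PM10 344.51: bracket 237.31–369.53 → index 201–300; slope 99/132.22, offset 107.20.
AQI = 201 + 99/132.22·107.20 ≈ 281.27 ⇒ 281.
Sub-indices: O₃→179, SO₂→160, PM2.5→61, PM10→281. Overall AQI = max = 281; dominant pollutant is PM10.
AQI 281: Very Unhealthy.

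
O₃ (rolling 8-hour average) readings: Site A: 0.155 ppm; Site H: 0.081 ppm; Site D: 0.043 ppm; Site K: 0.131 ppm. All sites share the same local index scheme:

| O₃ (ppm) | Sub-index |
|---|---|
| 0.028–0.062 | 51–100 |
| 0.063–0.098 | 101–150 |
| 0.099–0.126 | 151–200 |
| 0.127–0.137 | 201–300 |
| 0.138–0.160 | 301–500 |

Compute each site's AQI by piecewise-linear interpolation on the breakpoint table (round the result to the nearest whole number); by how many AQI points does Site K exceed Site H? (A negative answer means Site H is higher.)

Site A: row 0.138–0.160 (AQI 301–500). (500−301)·(0.155−0.138)/(0.160−0.138) + 301 = 199·0.017/0.022 + 301 ≈ 454.77 → 455.
Site H: row 0.063–0.098 (AQI 101–150). (150−101)·(0.081−0.063)/(0.098−0.063) + 101 = 49·0.018/0.035 + 101 ≈ 126.20 → 126.
Site D: 0.043 lies in 0.028–0.062, so I_lo=51, I_hi=100, C_lo=0.028, C_hi=0.062.
(100−51)/(0.062−0.028) × (0.043−0.028) + 51 = 49/0.034 × 0.015 + 51 ≈ 72.62 → 73.
Site K: 0.131 ∈ [0.127, 0.137] ↔ index [201, 300].
201 + (0.131−0.127)·(300−201)/(0.137−0.127) = 201 + 0.004·99/0.010 ≈ 240.60, so AQI = 241.
AQIs: Site A=455, Site H=126, Site D=73, Site K=241. Site K (241) − Site H (126) = 115.

115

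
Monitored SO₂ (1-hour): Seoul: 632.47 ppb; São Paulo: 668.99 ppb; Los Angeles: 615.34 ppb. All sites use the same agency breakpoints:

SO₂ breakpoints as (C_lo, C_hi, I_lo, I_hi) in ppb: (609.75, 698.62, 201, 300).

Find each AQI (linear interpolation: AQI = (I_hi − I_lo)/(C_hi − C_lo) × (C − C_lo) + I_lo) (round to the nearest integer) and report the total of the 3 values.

700

Seoul: 632.47 lies in 609.75–698.62, so I_lo=201, I_hi=300, C_lo=609.75, C_hi=698.62.
(300−201)/(698.62−609.75) × (632.47−609.75) + 201 = 99/88.87 × 22.72 + 201 ≈ 226.31 → 226.
São Paulo: 668.99 ∈ [609.75, 698.62] ↔ index [201, 300].
201 + (668.99−609.75)·(300−201)/(698.62−609.75) = 201 + 59.24·99/88.87 ≈ 266.99, so AQI = 267.
Los Angeles: 615.34 lies in 609.75–698.62, so I_lo=201, I_hi=300, C_lo=609.75, C_hi=698.62.
(300−201)/(698.62−609.75) × (615.34−609.75) + 201 = 99/88.87 × 5.59 + 201 ≈ 207.23 → 207.
AQIs: Seoul=226, São Paulo=267, Los Angeles=207. Sum = 226 + 267 + 207 = 700.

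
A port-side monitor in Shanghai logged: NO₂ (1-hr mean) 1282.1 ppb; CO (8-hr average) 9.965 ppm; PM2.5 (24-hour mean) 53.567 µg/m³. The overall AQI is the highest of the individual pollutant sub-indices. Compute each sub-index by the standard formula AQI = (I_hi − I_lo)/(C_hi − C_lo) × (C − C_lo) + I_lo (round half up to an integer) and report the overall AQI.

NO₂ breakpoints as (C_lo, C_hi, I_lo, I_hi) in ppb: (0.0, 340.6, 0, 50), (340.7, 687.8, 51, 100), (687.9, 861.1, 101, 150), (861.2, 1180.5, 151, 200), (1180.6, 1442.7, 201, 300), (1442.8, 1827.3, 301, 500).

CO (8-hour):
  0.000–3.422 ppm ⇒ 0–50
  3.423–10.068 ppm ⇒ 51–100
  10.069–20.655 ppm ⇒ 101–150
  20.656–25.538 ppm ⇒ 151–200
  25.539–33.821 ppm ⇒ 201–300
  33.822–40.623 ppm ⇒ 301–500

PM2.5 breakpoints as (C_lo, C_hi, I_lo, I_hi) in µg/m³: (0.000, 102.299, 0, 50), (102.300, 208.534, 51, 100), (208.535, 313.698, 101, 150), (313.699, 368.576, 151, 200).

NO₂: 1282.1 lies in 1180.6–1442.7, so I_lo=201, I_hi=300, C_lo=1180.6, C_hi=1442.7.
(300−201)/(1442.7−1180.6) × (1282.1−1180.6) + 201 = 99/262.1 × 101.5 + 201 ≈ 239.34 → 239.
CO 9.965: bracket 3.423–10.068 → index 51–100; slope 49/6.645, offset 6.542.
AQI = 51 + 49/6.645·6.542 ≈ 99.24 ⇒ 99.
PM2.5: 53.567 lies in 0.000–102.299, so I_lo=0, I_hi=50, C_lo=0.000, C_hi=102.299.
(50−0)/(102.299−0.000) × (53.567−0.000) + 0 = 50/102.299 × 53.567 + 0 ≈ 26.18 → 26.
Sub-indices: NO₂→239, CO→99, PM2.5→26. Overall AQI = max = 239; dominant pollutant is NO₂.
AQI 239: Very Unhealthy.

239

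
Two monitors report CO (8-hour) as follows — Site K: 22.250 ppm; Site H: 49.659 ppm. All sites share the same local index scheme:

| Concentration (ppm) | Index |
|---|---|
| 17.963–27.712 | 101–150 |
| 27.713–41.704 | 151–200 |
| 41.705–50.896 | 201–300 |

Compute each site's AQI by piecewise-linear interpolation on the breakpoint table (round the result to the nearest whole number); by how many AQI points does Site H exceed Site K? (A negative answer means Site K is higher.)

164

Site K: row 17.963–27.712 (AQI 101–150). (150−101)·(22.250−17.963)/(27.712−17.963) + 101 = 49·4.287/9.749 + 101 ≈ 122.55 → 123.
Site H: row 41.705–50.896 (AQI 201–300). (300−201)·(49.659−41.705)/(50.896−41.705) + 201 = 99·7.954/9.191 + 201 ≈ 286.68 → 287.
AQIs: Site K=123, Site H=287. Site H (287) − Site K (123) = 164.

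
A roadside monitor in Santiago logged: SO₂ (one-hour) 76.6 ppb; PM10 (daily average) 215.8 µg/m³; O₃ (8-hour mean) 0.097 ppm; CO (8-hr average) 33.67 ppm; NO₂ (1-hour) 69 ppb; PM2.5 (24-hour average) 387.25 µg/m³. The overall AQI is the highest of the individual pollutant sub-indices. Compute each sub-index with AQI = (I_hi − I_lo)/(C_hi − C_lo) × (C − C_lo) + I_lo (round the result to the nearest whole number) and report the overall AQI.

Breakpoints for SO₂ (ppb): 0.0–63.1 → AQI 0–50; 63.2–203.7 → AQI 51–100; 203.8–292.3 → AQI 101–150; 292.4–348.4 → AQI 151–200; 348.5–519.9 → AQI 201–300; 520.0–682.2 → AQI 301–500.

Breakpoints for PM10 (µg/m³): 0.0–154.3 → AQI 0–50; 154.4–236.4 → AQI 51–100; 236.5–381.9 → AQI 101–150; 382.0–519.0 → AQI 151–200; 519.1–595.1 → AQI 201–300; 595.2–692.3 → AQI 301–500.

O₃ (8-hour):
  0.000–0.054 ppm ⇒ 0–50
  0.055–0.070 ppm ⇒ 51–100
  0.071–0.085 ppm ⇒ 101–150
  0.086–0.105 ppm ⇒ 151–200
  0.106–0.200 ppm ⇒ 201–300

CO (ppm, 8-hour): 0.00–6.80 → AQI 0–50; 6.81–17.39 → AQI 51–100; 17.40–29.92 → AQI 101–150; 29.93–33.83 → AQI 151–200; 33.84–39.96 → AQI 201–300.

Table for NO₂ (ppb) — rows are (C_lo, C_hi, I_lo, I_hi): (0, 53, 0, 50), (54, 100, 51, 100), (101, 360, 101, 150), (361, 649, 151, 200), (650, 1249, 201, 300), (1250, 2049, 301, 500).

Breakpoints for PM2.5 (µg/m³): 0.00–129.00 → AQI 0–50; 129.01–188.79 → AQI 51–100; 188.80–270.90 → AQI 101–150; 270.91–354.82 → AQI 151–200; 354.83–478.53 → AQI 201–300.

227

SO₂ 76.6: bracket 63.2–203.7 → index 51–100; slope 49/140.5, offset 13.4.
AQI = 51 + 49/140.5·13.4 ≈ 55.67 ⇒ 56.
PM10: row 154.4–236.4 (AQI 51–100). (100−51)·(215.8−154.4)/(236.4−154.4) + 51 = 49·61.4/82.0 + 51 ≈ 87.69 → 88.
O₃: 0.097 ∈ [0.086, 0.105] ↔ index [151, 200].
151 + (0.097−0.086)·(200−151)/(0.105−0.086) = 151 + 0.011·49/0.019 ≈ 179.37, so AQI = 179.
CO 33.67: bracket 29.93–33.83 → index 151–200; slope 49/3.90, offset 3.74.
AQI = 151 + 49/3.90·3.74 ≈ 197.99 ⇒ 198.
NO₂: 69 lies in 54–100, so I_lo=51, I_hi=100, C_lo=54, C_hi=100.
(100−51)/(100−54) × (69−54) + 51 = 49/46 × 15 + 51 ≈ 66.98 → 67.
PM2.5: 387.25 ∈ [354.83, 478.53] ↔ index [201, 300].
201 + (387.25−354.83)·(300−201)/(478.53−354.83) = 201 + 32.42·99/123.70 ≈ 226.95, so AQI = 227.
Sub-indices: SO₂→56, PM10→88, O₃→179, CO→198, NO₂→67, PM2.5→227. Overall AQI = max = 227; dominant pollutant is PM2.5.
AQI 227: Very Unhealthy.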